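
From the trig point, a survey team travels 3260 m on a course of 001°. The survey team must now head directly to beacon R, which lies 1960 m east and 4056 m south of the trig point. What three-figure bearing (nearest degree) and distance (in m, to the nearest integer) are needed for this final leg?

165°, 7559 m

Leg 1 (001°, 3260 m): east 3260 sin 1° = 56.89, north 3260 cos 1° = 3259.50
Current position: (56.89, 3259.50). Target: (1960, -4056). Remaining: Δeast = 1903.11, Δnorth = -7315.50.
Bearing = atan2(1903.11, -7315.50) mod 360° = 165.42°; distance = √((1903.11)² + (-7315.50)²) = 7558.995 m.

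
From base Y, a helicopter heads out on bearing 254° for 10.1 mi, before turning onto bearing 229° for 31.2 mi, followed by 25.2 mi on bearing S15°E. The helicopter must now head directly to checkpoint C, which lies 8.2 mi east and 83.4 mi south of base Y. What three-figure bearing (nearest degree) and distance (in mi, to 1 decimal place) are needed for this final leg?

Leg 1 (254°, 10.1 mi): east 10.1 sin 254° = -9.71, north 10.1 cos 254° = -2.78
Leg 2 (229°, 31.2 mi): east 31.2 sin 229° = -23.55, north 31.2 cos 229° = -20.47
Leg 3 (S15°E, 25.2 mi): east 25.2 sin 165° = 6.52, north 25.2 cos 165° = -24.34
Current position: (-26.73, -47.59). Target: (8.2, -83.4). Remaining: Δeast = 34.93, Δnorth = -35.81.
Bearing = atan2(34.93, -35.81) mod 360° = 135.71°; distance = √((34.93)² + (-35.81)²) = 50.024 mi.

136°, 50.0 mi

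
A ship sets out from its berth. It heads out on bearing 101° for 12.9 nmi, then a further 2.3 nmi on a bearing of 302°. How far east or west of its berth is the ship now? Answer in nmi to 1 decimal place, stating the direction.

10.7 nmi east

Leg 1 (101°, 12.9 nmi): east 12.9 sin 101° = 12.66, north 12.9 cos 101° = -2.46
Leg 2 (302°, 2.3 nmi): east 2.3 sin 302° = -1.95, north 2.3 cos 302° = 1.22
Net east component: 10.71 nmi.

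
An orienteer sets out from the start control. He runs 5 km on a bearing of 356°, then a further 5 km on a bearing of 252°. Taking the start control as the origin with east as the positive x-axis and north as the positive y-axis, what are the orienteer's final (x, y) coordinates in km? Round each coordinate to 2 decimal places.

(-5.10, 3.44)

Leg 1 (356°, 5 km): east 5 sin 356° = -0.35, north 5 cos 356° = 4.99
Leg 2 (252°, 5 km): east 5 sin 252° = -4.76, north 5 cos 252° = -1.55
Summing: -5.10 km east, 3.44 km north → (-5.10, 3.44).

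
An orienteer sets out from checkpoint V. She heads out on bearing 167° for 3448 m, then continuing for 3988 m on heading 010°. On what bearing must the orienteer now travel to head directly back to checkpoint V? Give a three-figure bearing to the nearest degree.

249°

Leg 1 (167°, 3448 m): east 3448 sin 167° = 775.63, north 3448 cos 167° = -3359.63
Leg 2 (010°, 3988 m): east 3988 sin 10° = 692.51, north 3988 cos 10° = 3927.41
Net displacement: 1468.14 east, 567.79 north. Direction back to start is (-1468.14, -567.79): bearing = atan2(-1468.14, -567.79) mod 360° = 248.86° ≈ 249°.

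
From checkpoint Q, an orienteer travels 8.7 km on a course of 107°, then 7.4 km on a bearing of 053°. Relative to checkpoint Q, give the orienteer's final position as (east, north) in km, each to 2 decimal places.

(14.23, 1.91)

Leg 1 (107°, 8.7 km): east 8.7 sin 107° = 8.32, north 8.7 cos 107° = -2.54
Leg 2 (053°, 7.4 km): east 7.4 sin 53° = 5.91, north 7.4 cos 53° = 4.45
Summing: 14.23 km east, 1.91 km north → (14.23, 1.91).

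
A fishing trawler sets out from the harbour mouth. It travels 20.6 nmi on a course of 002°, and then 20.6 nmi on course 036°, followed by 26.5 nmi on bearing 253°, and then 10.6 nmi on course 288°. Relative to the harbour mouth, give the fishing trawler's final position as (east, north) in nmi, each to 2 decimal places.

(-22.60, 32.78)

Leg 1 (002°, 20.6 nmi): east 20.6 sin 2° = 0.72, north 20.6 cos 2° = 20.59
Leg 2 (036°, 20.6 nmi): east 20.6 sin 36° = 12.11, north 20.6 cos 36° = 16.67
Leg 3 (253°, 26.5 nmi): east 26.5 sin 253° = -25.34, north 26.5 cos 253° = -7.75
Leg 4 (288°, 10.6 nmi): east 10.6 sin 288° = -10.08, north 10.6 cos 288° = 3.28
Summing: -22.60 nmi east, 32.78 nmi north → (-22.60, 32.78).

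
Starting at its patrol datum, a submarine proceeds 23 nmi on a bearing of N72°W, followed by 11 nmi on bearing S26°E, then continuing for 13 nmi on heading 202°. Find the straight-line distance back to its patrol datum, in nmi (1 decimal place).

26.5 nmi

Leg 1 (N72°W, 23 nmi): east 23 sin 288° = -21.87, north 23 cos 288° = 7.11
Leg 2 (S26°E, 11 nmi): east 11 sin 154° = 4.82, north 11 cos 154° = -9.89
Leg 3 (202°, 13 nmi): east 13 sin 202° = -4.87, north 13 cos 202° = -12.05
Net: -21.92 east, -14.83 north. Distance = √((-21.92)² + (-14.83)²) = 26.469 nmi.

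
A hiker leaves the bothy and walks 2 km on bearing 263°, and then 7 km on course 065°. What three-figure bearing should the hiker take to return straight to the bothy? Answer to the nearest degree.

Leg 1 (263°, 2 km): east 2 sin 263° = -1.99, north 2 cos 263° = -0.24
Leg 2 (065°, 7 km): east 7 sin 65° = 6.34, north 7 cos 65° = 2.96
Net displacement: 4.36 east, 2.71 north. Direction back to start is (-4.36, -2.71): bearing = atan2(-4.36, -2.71) mod 360° = 238.09° ≈ 238°.

238°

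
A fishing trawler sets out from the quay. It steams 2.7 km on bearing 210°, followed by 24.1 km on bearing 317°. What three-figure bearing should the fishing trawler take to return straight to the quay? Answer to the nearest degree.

Leg 1 (210°, 2.7 km): east 2.7 sin 210° = -1.35, north 2.7 cos 210° = -2.34
Leg 2 (317°, 24.1 km): east 24.1 sin 317° = -16.44, north 24.1 cos 317° = 17.63
Net displacement: -17.79 east, 15.29 north. Direction back to start is (17.79, -15.29): bearing = atan2(17.79, -15.29) mod 360° = 130.68° ≈ 131°.

131°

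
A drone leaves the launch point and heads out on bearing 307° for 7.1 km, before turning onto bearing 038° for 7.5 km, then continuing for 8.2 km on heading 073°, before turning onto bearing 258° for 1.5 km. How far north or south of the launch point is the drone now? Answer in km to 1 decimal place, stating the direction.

12.3 km north

Leg 1 (307°, 7.1 km): east 7.1 sin 307° = -5.67, north 7.1 cos 307° = 4.27
Leg 2 (038°, 7.5 km): east 7.5 sin 38° = 4.62, north 7.5 cos 38° = 5.91
Leg 3 (073°, 8.2 km): east 8.2 sin 73° = 7.84, north 8.2 cos 73° = 2.40
Leg 4 (258°, 1.5 km): east 1.5 sin 258° = -1.47, north 1.5 cos 258° = -0.31
Net north component: 12.27 km.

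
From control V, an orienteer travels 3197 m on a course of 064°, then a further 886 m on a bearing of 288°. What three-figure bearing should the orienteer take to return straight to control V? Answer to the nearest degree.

230°

Leg 1 (064°, 3197 m): east 3197 sin 64° = 2873.44, north 3197 cos 64° = 1401.47
Leg 2 (288°, 886 m): east 886 sin 288° = -842.64, north 886 cos 288° = 273.79
Net displacement: 2030.81 east, 1675.26 north. Direction back to start is (-2030.81, -1675.26): bearing = atan2(-2030.81, -1675.26) mod 360° = 230.48° ≈ 230°.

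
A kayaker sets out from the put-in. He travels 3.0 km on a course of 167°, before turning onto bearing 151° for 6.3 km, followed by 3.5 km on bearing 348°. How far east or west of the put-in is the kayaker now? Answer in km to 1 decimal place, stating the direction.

Leg 1 (167°, 3.0 km): east 3.0 sin 167° = 0.67, north 3.0 cos 167° = -2.92
Leg 2 (151°, 6.3 km): east 6.3 sin 151° = 3.05, north 6.3 cos 151° = -5.51
Leg 3 (348°, 3.5 km): east 3.5 sin 348° = -0.73, north 3.5 cos 348° = 3.42
Net east component: 3.00 km.

3.0 km east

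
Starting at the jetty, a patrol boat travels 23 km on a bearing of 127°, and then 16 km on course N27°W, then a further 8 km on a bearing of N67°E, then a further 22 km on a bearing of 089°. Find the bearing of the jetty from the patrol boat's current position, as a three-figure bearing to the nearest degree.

Leg 1 (127°, 23 km): east 23 sin 127° = 18.37, north 23 cos 127° = -13.84
Leg 2 (N27°W, 16 km): east 16 sin 333° = -7.26, north 16 cos 333° = 14.26
Leg 3 (N67°E, 8 km): east 8 sin 67° = 7.36, north 8 cos 67° = 3.13
Leg 4 (089°, 22 km): east 22 sin 89° = 22.00, north 22 cos 89° = 0.38
Net displacement: 40.47 east, 3.92 north. Direction back to start is (-40.47, -3.92): bearing = atan2(-40.47, -3.92) mod 360° = 264.46° ≈ 264°.

264°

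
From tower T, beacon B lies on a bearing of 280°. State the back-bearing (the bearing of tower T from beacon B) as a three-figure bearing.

Back-bearing = 280° − 180° = 100°.

100°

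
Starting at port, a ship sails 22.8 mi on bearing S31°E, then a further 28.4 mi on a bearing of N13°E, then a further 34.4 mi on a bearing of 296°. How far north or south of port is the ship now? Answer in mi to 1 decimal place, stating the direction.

23.2 mi north

Leg 1 (S31°E, 22.8 mi): east 22.8 sin 149° = 11.74, north 22.8 cos 149° = -19.54
Leg 2 (N13°E, 28.4 mi): east 28.4 sin 13° = 6.39, north 28.4 cos 13° = 27.67
Leg 3 (296°, 34.4 mi): east 34.4 sin 296° = -30.92, north 34.4 cos 296° = 15.08
Net north component: 23.21 mi.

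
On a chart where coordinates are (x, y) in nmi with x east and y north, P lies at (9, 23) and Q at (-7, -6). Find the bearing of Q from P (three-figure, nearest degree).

209°

Δeast = -7 − 9 = -16.00; Δnorth = -6 − 23 = -29.00.
Bearing = atan2(Δeast, Δnorth) mod 360° = 208.89° ≈ 209°.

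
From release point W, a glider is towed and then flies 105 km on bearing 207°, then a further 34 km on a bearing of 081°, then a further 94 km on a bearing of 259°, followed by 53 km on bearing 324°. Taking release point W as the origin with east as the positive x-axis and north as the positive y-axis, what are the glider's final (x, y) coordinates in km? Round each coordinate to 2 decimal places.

(-137.51, -63.30)

Leg 1 (207°, 105 km): east 105 sin 207° = -47.67, north 105 cos 207° = -93.56
Leg 2 (081°, 34 km): east 34 sin 81° = 33.58, north 34 cos 81° = 5.32
Leg 3 (259°, 94 km): east 94 sin 259° = -92.27, north 94 cos 259° = -17.94
Leg 4 (324°, 53 km): east 53 sin 324° = -31.15, north 53 cos 324° = 42.88
Summing: -137.51 km east, -63.30 km north → (-137.51, -63.30).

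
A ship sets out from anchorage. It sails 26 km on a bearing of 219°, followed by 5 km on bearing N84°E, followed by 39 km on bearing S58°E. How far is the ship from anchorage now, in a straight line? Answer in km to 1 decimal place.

45.8 km

Leg 1 (219°, 26 km): east 26 sin 219° = -16.36, north 26 cos 219° = -20.21
Leg 2 (N84°E, 5 km): east 5 sin 84° = 4.97, north 5 cos 84° = 0.52
Leg 3 (S58°E, 39 km): east 39 sin 122° = 33.07, north 39 cos 122° = -20.67
Net: 21.68 east, -40.35 north. Distance = √((21.68)² + (-40.35)²) = 45.807 km.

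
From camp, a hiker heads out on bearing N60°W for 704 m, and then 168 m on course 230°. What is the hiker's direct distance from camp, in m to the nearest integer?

Leg 1 (N60°W, 704 m): east 704 sin 300° = -609.68, north 704 cos 300° = 352.00
Leg 2 (230°, 168 m): east 168 sin 230° = -128.70, north 168 cos 230° = -107.99
Net: -738.38 east, 244.01 north. Distance = √((-738.38)² + (244.01)²) = 777.652 m.

778 m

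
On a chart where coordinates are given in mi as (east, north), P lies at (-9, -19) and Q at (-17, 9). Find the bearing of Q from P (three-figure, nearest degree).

344°

Δeast = -17 − -9 = -8.00; Δnorth = 9 − -19 = 28.00.
Bearing = atan2(Δeast, Δnorth) mod 360° = 344.05° ≈ 344°.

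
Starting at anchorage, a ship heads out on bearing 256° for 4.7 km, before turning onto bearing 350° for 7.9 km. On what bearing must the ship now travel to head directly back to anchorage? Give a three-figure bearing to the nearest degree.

Leg 1 (256°, 4.7 km): east 4.7 sin 256° = -4.56, north 4.7 cos 256° = -1.14
Leg 2 (350°, 7.9 km): east 7.9 sin 350° = -1.37, north 7.9 cos 350° = 7.78
Net displacement: -5.93 east, 6.64 north. Direction back to start is (5.93, -6.64): bearing = atan2(5.93, -6.64) mod 360° = 138.23° ≈ 138°.

138°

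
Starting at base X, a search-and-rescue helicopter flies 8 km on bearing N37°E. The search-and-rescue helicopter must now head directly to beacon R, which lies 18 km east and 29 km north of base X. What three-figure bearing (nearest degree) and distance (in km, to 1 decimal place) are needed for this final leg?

030°, 26.2 km

Leg 1 (N37°E, 8 km): east 8 sin 37° = 4.81, north 8 cos 37° = 6.39
Current position: (4.81, 6.39). Target: (18, 29). Remaining: Δeast = 13.19, Δnorth = 22.61.
Bearing = atan2(13.19, 22.61) mod 360° = 30.25°; distance = √((13.19)² + (22.61)²) = 26.175 km.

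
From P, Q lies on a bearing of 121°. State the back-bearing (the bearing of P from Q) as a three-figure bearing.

301°

Back-bearing = 121° + 180° = 301°.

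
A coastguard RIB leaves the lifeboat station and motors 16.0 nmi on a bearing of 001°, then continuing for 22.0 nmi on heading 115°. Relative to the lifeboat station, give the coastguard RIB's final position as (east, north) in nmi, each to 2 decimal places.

(20.22, 6.70)

Leg 1 (001°, 16.0 nmi): east 16.0 sin 1° = 0.28, north 16.0 cos 1° = 16.00
Leg 2 (115°, 22.0 nmi): east 22.0 sin 115° = 19.94, north 22.0 cos 115° = -9.30
Summing: 20.22 nmi east, 6.70 nmi north → (20.22, 6.70).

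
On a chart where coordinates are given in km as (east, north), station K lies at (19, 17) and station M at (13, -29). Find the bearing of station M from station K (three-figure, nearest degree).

Δeast = 13 − 19 = -6.00; Δnorth = -29 − 17 = -46.00.
Bearing = atan2(Δeast, Δnorth) mod 360° = 187.43° ≈ 187°.

187°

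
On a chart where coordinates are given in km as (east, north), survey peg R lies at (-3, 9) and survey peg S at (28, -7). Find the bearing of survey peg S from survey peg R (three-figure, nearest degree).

117°

Δeast = 28 − -3 = 31.00; Δnorth = -7 − 9 = -16.00.
Bearing = atan2(Δeast, Δnorth) mod 360° = 117.30° ≈ 117°.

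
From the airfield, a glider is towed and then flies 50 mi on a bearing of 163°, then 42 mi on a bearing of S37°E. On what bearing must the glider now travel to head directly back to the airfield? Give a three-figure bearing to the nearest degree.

334°

Leg 1 (163°, 50 mi): east 50 sin 163° = 14.62, north 50 cos 163° = -47.82
Leg 2 (S37°E, 42 mi): east 42 sin 143° = 25.28, north 42 cos 143° = -33.54
Net displacement: 39.89 east, -81.36 north. Direction back to start is (-39.89, 81.36): bearing = atan2(-39.89, 81.36) mod 360° = 333.88° ≈ 334°.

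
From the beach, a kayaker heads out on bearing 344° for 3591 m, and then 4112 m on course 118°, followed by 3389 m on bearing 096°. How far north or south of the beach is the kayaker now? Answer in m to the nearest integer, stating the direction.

1167 m north

Leg 1 (344°, 3591 m): east 3591 sin 344° = -989.81, north 3591 cos 344° = 3451.89
Leg 2 (118°, 4112 m): east 4112 sin 118° = 3630.68, north 4112 cos 118° = -1930.47
Leg 3 (096°, 3389 m): east 3389 sin 96° = 3370.43, north 3389 cos 96° = -354.25
Net north component: 1167.18 m.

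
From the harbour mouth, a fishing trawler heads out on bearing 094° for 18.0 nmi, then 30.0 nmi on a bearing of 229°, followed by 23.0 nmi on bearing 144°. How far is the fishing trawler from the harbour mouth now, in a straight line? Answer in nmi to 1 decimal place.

Leg 1 (094°, 18.0 nmi): east 18.0 sin 94° = 17.96, north 18.0 cos 94° = -1.26
Leg 2 (229°, 30.0 nmi): east 30.0 sin 229° = -22.64, north 30.0 cos 229° = -19.68
Leg 3 (144°, 23.0 nmi): east 23.0 sin 144° = 13.52, north 23.0 cos 144° = -18.61
Net: 8.83 east, -39.54 north. Distance = √((8.83)² + (-39.54)²) = 40.519 nmi.

40.5 nmi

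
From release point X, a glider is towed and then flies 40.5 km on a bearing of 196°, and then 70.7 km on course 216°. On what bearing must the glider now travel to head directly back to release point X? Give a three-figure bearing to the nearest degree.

029°

Leg 1 (196°, 40.5 km): east 40.5 sin 196° = -11.16, north 40.5 cos 196° = -38.93
Leg 2 (216°, 70.7 km): east 70.7 sin 216° = -41.56, north 70.7 cos 216° = -57.20
Net displacement: -52.72 east, -96.13 north. Direction back to start is (52.72, 96.13): bearing = atan2(52.72, 96.13) mod 360° = 28.74° ≈ 029°.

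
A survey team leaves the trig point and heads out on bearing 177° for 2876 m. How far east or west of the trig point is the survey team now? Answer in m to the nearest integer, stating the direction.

Leg 1 (177°, 2876 m): east 2876 sin 177° = 150.52, north 2876 cos 177° = -2872.06
Net east component: 150.52 m.

151 m east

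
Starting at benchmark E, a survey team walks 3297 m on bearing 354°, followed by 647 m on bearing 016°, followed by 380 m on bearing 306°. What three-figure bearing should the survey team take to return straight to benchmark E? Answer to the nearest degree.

Leg 1 (354°, 3297 m): east 3297 sin 354° = -344.63, north 3297 cos 354° = 3278.94
Leg 2 (016°, 647 m): east 647 sin 16° = 178.34, north 647 cos 16° = 621.94
Leg 3 (306°, 380 m): east 380 sin 306° = -307.43, north 380 cos 306° = 223.36
Net displacement: -473.72 east, 4124.23 north. Direction back to start is (473.72, -4124.23): bearing = atan2(473.72, -4124.23) mod 360° = 173.45° ≈ 173°.

173°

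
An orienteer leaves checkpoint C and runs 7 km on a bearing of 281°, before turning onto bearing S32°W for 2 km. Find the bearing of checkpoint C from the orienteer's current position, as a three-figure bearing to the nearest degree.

087°

Leg 1 (281°, 7 km): east 7 sin 281° = -6.87, north 7 cos 281° = 1.34
Leg 2 (S32°W, 2 km): east 2 sin 212° = -1.06, north 2 cos 212° = -1.70
Net displacement: -7.93 east, -0.36 north. Direction back to start is (7.93, 0.36): bearing = atan2(7.93, 0.36) mod 360° = 87.40° ≈ 087°.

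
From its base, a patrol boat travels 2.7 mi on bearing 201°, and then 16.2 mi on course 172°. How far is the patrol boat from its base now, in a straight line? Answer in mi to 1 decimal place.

Leg 1 (201°, 2.7 mi): east 2.7 sin 201° = -0.97, north 2.7 cos 201° = -2.52
Leg 2 (172°, 16.2 mi): east 16.2 sin 172° = 2.25, north 16.2 cos 172° = -16.04
Net: 1.29 east, -18.56 north. Distance = √((1.29)² + (-18.56)²) = 18.608 mi.

18.6 mi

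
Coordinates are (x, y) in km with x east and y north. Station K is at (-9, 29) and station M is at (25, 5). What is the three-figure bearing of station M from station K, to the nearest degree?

125°

Δeast = 25 − -9 = 34.00; Δnorth = 5 − 29 = -24.00.
Bearing = atan2(Δeast, Δnorth) mod 360° = 125.22° ≈ 125°.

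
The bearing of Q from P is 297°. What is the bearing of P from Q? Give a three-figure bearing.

117°

Back-bearing = 297° − 180° = 117°.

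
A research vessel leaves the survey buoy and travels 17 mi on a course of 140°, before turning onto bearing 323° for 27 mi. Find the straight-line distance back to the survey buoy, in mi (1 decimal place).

Leg 1 (140°, 17 mi): east 17 sin 140° = 10.93, north 17 cos 140° = -13.02
Leg 2 (323°, 27 mi): east 27 sin 323° = -16.25, north 27 cos 323° = 21.56
Net: -5.32 east, 8.54 north. Distance = √((-5.32)² + (8.54)²) = 10.063 mi.

10.1 mi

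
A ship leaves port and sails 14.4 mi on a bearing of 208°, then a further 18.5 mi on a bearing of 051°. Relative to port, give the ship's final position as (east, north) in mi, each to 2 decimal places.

(7.62, -1.07)

Leg 1 (208°, 14.4 mi): east 14.4 sin 208° = -6.76, north 14.4 cos 208° = -12.71
Leg 2 (051°, 18.5 mi): east 18.5 sin 51° = 14.38, north 18.5 cos 51° = 11.64
Summing: 7.62 mi east, -1.07 mi north → (7.62, -1.07).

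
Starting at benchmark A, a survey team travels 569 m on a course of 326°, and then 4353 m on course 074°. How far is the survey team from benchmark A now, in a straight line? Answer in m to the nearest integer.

Leg 1 (326°, 569 m): east 569 sin 326° = -318.18, north 569 cos 326° = 471.72
Leg 2 (074°, 4353 m): east 4353 sin 74° = 4184.37, north 4353 cos 74° = 1199.85
Net: 3866.19 east, 1671.57 north. Distance = √((3866.19)² + (1671.57)²) = 4212.076 m.

4212 m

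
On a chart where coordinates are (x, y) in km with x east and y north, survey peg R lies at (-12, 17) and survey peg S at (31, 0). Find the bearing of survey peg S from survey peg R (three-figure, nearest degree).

112°

Δeast = 31 − -12 = 43.00; Δnorth = 0 − 17 = -17.00.
Bearing = atan2(Δeast, Δnorth) mod 360° = 111.57° ≈ 112°.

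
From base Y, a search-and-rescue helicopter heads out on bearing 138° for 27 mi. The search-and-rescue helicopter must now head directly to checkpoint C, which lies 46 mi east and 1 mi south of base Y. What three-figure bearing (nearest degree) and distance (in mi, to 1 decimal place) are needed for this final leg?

Leg 1 (138°, 27 mi): east 27 sin 138° = 18.07, north 27 cos 138° = -20.06
Current position: (18.07, -20.06). Target: (46, -1). Remaining: Δeast = 27.93, Δnorth = 19.06.
Bearing = atan2(27.93, 19.06) mod 360° = 55.69°; distance = √((27.93)² + (19.06)²) = 33.819 mi.

056°, 33.8 mi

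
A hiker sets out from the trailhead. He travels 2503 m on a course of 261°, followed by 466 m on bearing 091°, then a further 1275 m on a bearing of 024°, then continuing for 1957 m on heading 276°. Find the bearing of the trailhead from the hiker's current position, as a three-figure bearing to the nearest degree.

Leg 1 (261°, 2503 m): east 2503 sin 261° = -2472.18, north 2503 cos 261° = -391.56
Leg 2 (091°, 466 m): east 466 sin 91° = 465.93, north 466 cos 91° = -8.13
Leg 3 (024°, 1275 m): east 1275 sin 24° = 518.59, north 1275 cos 24° = 1164.77
Leg 4 (276°, 1957 m): east 1957 sin 276° = -1946.28, north 1957 cos 276° = 204.56
Net displacement: -3433.95 east, 969.64 north. Direction back to start is (3433.95, -969.64): bearing = atan2(3433.95, -969.64) mod 360° = 105.77° ≈ 106°.

106°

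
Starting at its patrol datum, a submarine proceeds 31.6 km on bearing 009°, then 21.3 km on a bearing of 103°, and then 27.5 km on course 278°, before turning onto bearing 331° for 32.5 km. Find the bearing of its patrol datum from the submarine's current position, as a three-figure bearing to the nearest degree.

Leg 1 (009°, 31.6 km): east 31.6 sin 9° = 4.94, north 31.6 cos 9° = 31.21
Leg 2 (103°, 21.3 km): east 21.3 sin 103° = 20.75, north 21.3 cos 103° = -4.79
Leg 3 (278°, 27.5 km): east 27.5 sin 278° = -27.23, north 27.5 cos 278° = 3.83
Leg 4 (331°, 32.5 km): east 32.5 sin 331° = -15.76, north 32.5 cos 331° = 28.43
Net displacement: -17.29 east, 58.67 north. Direction back to start is (17.29, -58.67): bearing = atan2(17.29, -58.67) mod 360° = 163.58° ≈ 164°.

164°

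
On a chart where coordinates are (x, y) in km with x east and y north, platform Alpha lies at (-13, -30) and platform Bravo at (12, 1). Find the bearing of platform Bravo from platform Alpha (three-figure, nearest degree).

Δeast = 12 − -13 = 25.00; Δnorth = 1 − -30 = 31.00.
Bearing = atan2(Δeast, Δnorth) mod 360° = 38.88° ≈ 039°.

039°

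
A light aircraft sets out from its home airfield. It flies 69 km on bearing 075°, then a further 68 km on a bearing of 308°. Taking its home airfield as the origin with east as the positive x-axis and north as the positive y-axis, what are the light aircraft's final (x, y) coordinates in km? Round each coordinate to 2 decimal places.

Leg 1 (075°, 69 km): east 69 sin 75° = 66.65, north 69 cos 75° = 17.86
Leg 2 (308°, 68 km): east 68 sin 308° = -53.58, north 68 cos 308° = 41.86
Summing: 13.06 km east, 59.72 km north → (13.06, 59.72).

(13.06, 59.72)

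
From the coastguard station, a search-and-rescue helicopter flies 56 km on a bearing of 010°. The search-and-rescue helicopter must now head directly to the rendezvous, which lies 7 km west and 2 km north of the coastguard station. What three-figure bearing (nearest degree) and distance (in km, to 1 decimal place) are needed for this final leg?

197°, 55.7 km

Leg 1 (010°, 56 km): east 56 sin 10° = 9.72, north 56 cos 10° = 55.15
Current position: (9.72, 55.15). Target: (-7, 2). Remaining: Δeast = -16.72, Δnorth = -53.15.
Bearing = atan2(-16.72, -53.15) mod 360° = 197.47°; distance = √((-16.72)² + (-53.15)²) = 55.718 km.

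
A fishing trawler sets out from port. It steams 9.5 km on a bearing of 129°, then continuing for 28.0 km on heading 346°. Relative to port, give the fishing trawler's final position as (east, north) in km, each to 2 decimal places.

Leg 1 (129°, 9.5 km): east 9.5 sin 129° = 7.38, north 9.5 cos 129° = -5.98
Leg 2 (346°, 28.0 km): east 28.0 sin 346° = -6.77, north 28.0 cos 346° = 27.17
Summing: 0.61 km east, 21.19 km north → (0.61, 21.19).

(0.61, 21.19)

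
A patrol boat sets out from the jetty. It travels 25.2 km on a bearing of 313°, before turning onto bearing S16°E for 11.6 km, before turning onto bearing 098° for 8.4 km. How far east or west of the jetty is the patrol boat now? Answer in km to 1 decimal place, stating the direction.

6.9 km west

Leg 1 (313°, 25.2 km): east 25.2 sin 313° = -18.43, north 25.2 cos 313° = 17.19
Leg 2 (S16°E, 11.6 km): east 11.6 sin 164° = 3.20, north 11.6 cos 164° = -11.15
Leg 3 (098°, 8.4 km): east 8.4 sin 98° = 8.32, north 8.4 cos 98° = -1.17
Net east component: -6.91 km.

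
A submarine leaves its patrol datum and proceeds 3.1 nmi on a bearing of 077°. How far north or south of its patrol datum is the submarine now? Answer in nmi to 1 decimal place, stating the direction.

Leg 1 (077°, 3.1 nmi): east 3.1 sin 77° = 3.02, north 3.1 cos 77° = 0.70
Net north component: 0.70 nmi.

0.7 nmi north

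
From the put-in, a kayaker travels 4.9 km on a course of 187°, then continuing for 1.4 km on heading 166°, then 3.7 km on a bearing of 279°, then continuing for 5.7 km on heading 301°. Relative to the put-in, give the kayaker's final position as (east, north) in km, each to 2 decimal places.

Leg 1 (187°, 4.9 km): east 4.9 sin 187° = -0.60, north 4.9 cos 187° = -4.86
Leg 2 (166°, 1.4 km): east 1.4 sin 166° = 0.34, north 1.4 cos 166° = -1.36
Leg 3 (279°, 3.7 km): east 3.7 sin 279° = -3.65, north 3.7 cos 279° = 0.58
Leg 4 (301°, 5.7 km): east 5.7 sin 301° = -4.89, north 5.7 cos 301° = 2.94
Summing: -8.80 km east, -2.71 km north → (-8.80, -2.71).

(-8.80, -2.71)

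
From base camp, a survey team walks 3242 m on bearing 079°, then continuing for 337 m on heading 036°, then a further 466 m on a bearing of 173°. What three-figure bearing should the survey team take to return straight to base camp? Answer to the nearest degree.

Leg 1 (079°, 3242 m): east 3242 sin 79° = 3182.44, north 3242 cos 79° = 618.60
Leg 2 (036°, 337 m): east 337 sin 36° = 198.08, north 337 cos 36° = 272.64
Leg 3 (173°, 466 m): east 466 sin 173° = 56.79, north 466 cos 173° = -462.53
Net displacement: 3437.31 east, 428.71 north. Direction back to start is (-3437.31, -428.71): bearing = atan2(-3437.31, -428.71) mod 360° = 262.89° ≈ 263°.

263°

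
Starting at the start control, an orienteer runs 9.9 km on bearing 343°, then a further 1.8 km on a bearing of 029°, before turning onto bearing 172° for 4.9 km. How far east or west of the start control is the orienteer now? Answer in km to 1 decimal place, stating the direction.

Leg 1 (343°, 9.9 km): east 9.9 sin 343° = -2.89, north 9.9 cos 343° = 9.47
Leg 2 (029°, 1.8 km): east 1.8 sin 29° = 0.87, north 1.8 cos 29° = 1.57
Leg 3 (172°, 4.9 km): east 4.9 sin 172° = 0.68, north 4.9 cos 172° = -4.85
Net east component: -1.34 km.

1.3 km west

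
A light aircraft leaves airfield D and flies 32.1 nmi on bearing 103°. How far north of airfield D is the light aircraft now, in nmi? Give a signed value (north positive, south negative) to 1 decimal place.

-7.2 nmi

Leg 1 (103°, 32.1 nmi): east 32.1 sin 103° = 31.28, north 32.1 cos 103° = -7.22
Net north component: -7.22 nmi.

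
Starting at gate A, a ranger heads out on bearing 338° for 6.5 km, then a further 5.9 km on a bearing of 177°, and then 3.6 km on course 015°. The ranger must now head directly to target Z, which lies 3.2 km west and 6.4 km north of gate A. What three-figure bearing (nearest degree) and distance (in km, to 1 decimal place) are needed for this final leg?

Leg 1 (338°, 6.5 km): east 6.5 sin 338° = -2.43, north 6.5 cos 338° = 6.03
Leg 2 (177°, 5.9 km): east 5.9 sin 177° = 0.31, north 5.9 cos 177° = -5.89
Leg 3 (015°, 3.6 km): east 3.6 sin 15° = 0.93, north 3.6 cos 15° = 3.48
Current position: (-1.19, 3.61). Target: (-3.2, 6.4). Remaining: Δeast = -2.01, Δnorth = 2.79.
Bearing = atan2(-2.01, 2.79) mod 360° = 324.27°; distance = √((-2.01)² + (2.79)²) = 3.434 km.

324°, 3.4 km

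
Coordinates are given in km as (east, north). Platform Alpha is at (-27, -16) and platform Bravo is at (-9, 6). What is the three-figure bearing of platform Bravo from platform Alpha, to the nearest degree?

Δeast = -9 − -27 = 18.00; Δnorth = 6 − -16 = 22.00.
Bearing = atan2(Δeast, Δnorth) mod 360° = 39.29° ≈ 039°.

039°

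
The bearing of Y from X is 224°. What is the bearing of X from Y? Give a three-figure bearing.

Back-bearing = 224° − 180° = 044°.

044°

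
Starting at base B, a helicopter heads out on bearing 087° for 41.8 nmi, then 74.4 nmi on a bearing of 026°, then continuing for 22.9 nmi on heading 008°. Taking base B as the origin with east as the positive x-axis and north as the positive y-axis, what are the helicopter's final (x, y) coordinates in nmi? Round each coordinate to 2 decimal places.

(77.54, 91.74)

Leg 1 (087°, 41.8 nmi): east 41.8 sin 87° = 41.74, north 41.8 cos 87° = 2.19
Leg 2 (026°, 74.4 nmi): east 74.4 sin 26° = 32.61, north 74.4 cos 26° = 66.87
Leg 3 (008°, 22.9 nmi): east 22.9 sin 8° = 3.19, north 22.9 cos 8° = 22.68
Summing: 77.54 nmi east, 91.74 nmi north → (77.54, 91.74).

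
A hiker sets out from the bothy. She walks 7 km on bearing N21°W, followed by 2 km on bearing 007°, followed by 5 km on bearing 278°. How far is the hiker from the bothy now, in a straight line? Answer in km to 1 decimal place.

11.7 km

Leg 1 (N21°W, 7 km): east 7 sin 339° = -2.51, north 7 cos 339° = 6.54
Leg 2 (007°, 2 km): east 2 sin 7° = 0.24, north 2 cos 7° = 1.99
Leg 3 (278°, 5 km): east 5 sin 278° = -4.95, north 5 cos 278° = 0.70
Net: -7.22 east, 9.22 north. Distance = √((-7.22)² + (9.22)²) = 11.705 km.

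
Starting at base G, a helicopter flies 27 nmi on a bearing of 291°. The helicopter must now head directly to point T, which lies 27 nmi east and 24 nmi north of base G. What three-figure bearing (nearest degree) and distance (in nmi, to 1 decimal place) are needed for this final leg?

Leg 1 (291°, 27 nmi): east 27 sin 291° = -25.21, north 27 cos 291° = 9.68
Current position: (-25.21, 9.68). Target: (27, 24). Remaining: Δeast = 52.21, Δnorth = 14.32.
Bearing = atan2(52.21, 14.32) mod 360° = 74.66°; distance = √((52.21)² + (14.32)²) = 54.136 nmi.

075°, 54.1 nmi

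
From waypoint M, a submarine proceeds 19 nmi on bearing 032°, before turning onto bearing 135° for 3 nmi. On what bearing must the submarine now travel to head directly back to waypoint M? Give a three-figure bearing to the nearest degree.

Leg 1 (032°, 19 nmi): east 19 sin 32° = 10.07, north 19 cos 32° = 16.11
Leg 2 (135°, 3 nmi): east 3 sin 135° = 2.12, north 3 cos 135° = -2.12
Net displacement: 12.19 east, 13.99 north. Direction back to start is (-12.19, -13.99): bearing = atan2(-12.19, -13.99) mod 360° = 221.06° ≈ 221°.

221°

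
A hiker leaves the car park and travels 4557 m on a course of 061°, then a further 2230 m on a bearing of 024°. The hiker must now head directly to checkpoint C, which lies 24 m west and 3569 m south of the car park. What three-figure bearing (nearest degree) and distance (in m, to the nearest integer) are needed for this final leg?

212°, 9233 m

Leg 1 (061°, 4557 m): east 4557 sin 61° = 3985.64, north 4557 cos 61° = 2209.28
Leg 2 (024°, 2230 m): east 2230 sin 24° = 907.02, north 2230 cos 24° = 2037.21
Current position: (4892.66, 4246.48). Target: (-24, -3569). Remaining: Δeast = -4916.66, Δnorth = -7815.48.
Bearing = atan2(-4916.66, -7815.48) mod 360° = 212.17°; distance = √((-4916.66)² + (-7815.48)²) = 9233.384 m.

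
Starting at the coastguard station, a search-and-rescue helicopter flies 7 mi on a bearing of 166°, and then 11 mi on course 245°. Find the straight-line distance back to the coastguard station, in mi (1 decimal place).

Leg 1 (166°, 7 mi): east 7 sin 166° = 1.69, north 7 cos 166° = -6.79
Leg 2 (245°, 11 mi): east 11 sin 245° = -9.97, north 11 cos 245° = -4.65
Net: -8.28 east, -11.44 north. Distance = √((-8.28)² + (-11.44)²) = 14.120 mi.

14.1 mi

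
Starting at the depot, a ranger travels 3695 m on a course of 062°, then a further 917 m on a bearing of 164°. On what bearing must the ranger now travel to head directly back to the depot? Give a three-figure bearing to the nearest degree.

256°

Leg 1 (062°, 3695 m): east 3695 sin 62° = 3262.49, north 3695 cos 62° = 1734.70
Leg 2 (164°, 917 m): east 917 sin 164° = 252.76, north 917 cos 164° = -881.48
Net displacement: 3515.25 east, 853.22 north. Direction back to start is (-3515.25, -853.22): bearing = atan2(-3515.25, -853.22) mod 360° = 256.36° ≈ 256°.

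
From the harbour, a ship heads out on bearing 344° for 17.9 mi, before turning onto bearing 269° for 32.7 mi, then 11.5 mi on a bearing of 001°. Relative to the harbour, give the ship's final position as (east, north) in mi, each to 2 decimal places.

(-37.43, 28.13)

Leg 1 (344°, 17.9 mi): east 17.9 sin 344° = -4.93, north 17.9 cos 344° = 17.21
Leg 2 (269°, 32.7 mi): east 32.7 sin 269° = -32.70, north 32.7 cos 269° = -0.57
Leg 3 (001°, 11.5 mi): east 11.5 sin 1° = 0.20, north 11.5 cos 1° = 11.50
Summing: -37.43 mi east, 28.13 mi north → (-37.43, 28.13).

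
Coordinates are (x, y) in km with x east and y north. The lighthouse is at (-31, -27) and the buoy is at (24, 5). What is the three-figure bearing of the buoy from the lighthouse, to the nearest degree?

Δeast = 24 − -31 = 55.00; Δnorth = 5 − -27 = 32.00.
Bearing = atan2(Δeast, Δnorth) mod 360° = 59.81° ≈ 060°.

060°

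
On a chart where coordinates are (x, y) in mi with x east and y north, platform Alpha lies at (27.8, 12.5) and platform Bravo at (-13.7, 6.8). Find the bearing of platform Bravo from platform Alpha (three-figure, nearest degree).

262°

Δeast = -13.7 − 27.8 = -41.50; Δnorth = 6.8 − 12.5 = -5.70.
Bearing = atan2(Δeast, Δnorth) mod 360° = 262.18° ≈ 262°.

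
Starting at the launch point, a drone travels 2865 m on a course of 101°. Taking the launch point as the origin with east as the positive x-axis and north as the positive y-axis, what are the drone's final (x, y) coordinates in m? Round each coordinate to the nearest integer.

Leg 1 (101°, 2865 m): east 2865 sin 101° = 2812.36, north 2865 cos 101° = -546.67
Summing: 2812.36 m east, -546.67 m north → (2812, -547).

(2812, -547)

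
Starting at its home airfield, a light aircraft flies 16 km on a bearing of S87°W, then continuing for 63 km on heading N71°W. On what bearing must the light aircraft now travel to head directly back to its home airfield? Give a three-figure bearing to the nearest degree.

Leg 1 (S87°W, 16 km): east 16 sin 267° = -15.98, north 16 cos 267° = -0.84
Leg 2 (N71°W, 63 km): east 63 sin 289° = -59.57, north 63 cos 289° = 20.51
Net displacement: -75.55 east, 19.67 north. Direction back to start is (75.55, -19.67): bearing = atan2(75.55, -19.67) mod 360° = 104.60° ≈ 105°.

105°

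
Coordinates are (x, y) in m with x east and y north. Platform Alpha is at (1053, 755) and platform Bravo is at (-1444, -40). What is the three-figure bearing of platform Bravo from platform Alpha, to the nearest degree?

252°

Δeast = -1444 − 1053 = -2497.00; Δnorth = -40 − 755 = -795.00.
Bearing = atan2(Δeast, Δnorth) mod 360° = 252.34° ≈ 252°.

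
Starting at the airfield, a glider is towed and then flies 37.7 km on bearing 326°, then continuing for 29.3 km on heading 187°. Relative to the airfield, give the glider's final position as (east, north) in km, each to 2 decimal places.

(-24.65, 2.17)

Leg 1 (326°, 37.7 km): east 37.7 sin 326° = -21.08, north 37.7 cos 326° = 31.25
Leg 2 (187°, 29.3 km): east 29.3 sin 187° = -3.57, north 29.3 cos 187° = -29.08
Summing: -24.65 km east, 2.17 km north → (-24.65, 2.17).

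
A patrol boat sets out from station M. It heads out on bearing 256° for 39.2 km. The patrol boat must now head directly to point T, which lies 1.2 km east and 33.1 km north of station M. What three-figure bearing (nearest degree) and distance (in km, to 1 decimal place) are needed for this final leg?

043°, 57.9 km

Leg 1 (256°, 39.2 km): east 39.2 sin 256° = -38.04, north 39.2 cos 256° = -9.48
Current position: (-38.04, -9.48). Target: (1.2, 33.1). Remaining: Δeast = 39.24, Δnorth = 42.58.
Bearing = atan2(39.24, 42.58) mod 360° = 42.66°; distance = √((39.24)² + (42.58)²) = 57.903 km.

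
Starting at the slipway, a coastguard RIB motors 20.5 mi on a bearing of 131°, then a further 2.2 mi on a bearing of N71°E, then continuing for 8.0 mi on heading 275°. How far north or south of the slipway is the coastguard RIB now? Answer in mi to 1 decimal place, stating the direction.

Leg 1 (131°, 20.5 mi): east 20.5 sin 131° = 15.47, north 20.5 cos 131° = -13.45
Leg 2 (N71°E, 2.2 mi): east 2.2 sin 71° = 2.08, north 2.2 cos 71° = 0.72
Leg 3 (275°, 8.0 mi): east 8.0 sin 275° = -7.97, north 8.0 cos 275° = 0.70
Net north component: -12.04 mi.

12.0 mi south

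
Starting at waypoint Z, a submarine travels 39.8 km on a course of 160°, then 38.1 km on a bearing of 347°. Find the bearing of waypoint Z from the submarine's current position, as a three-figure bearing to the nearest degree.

Leg 1 (160°, 39.8 km): east 39.8 sin 160° = 13.61, north 39.8 cos 160° = -37.40
Leg 2 (347°, 38.1 km): east 38.1 sin 347° = -8.57, north 38.1 cos 347° = 37.12
Net displacement: 5.04 east, -0.28 north. Direction back to start is (-5.04, 0.28): bearing = atan2(-5.04, 0.28) mod 360° = 273.14° ≈ 273°.

273°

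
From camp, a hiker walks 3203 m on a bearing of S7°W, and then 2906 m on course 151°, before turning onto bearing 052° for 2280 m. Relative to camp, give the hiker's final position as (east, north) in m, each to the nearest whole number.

Leg 1 (S7°W, 3203 m): east 3203 sin 187° = -390.35, north 3203 cos 187° = -3179.13
Leg 2 (151°, 2906 m): east 2906 sin 151° = 1408.86, north 2906 cos 151° = -2541.64
Leg 3 (052°, 2280 m): east 2280 sin 52° = 1796.66, north 2280 cos 52° = 1403.71
Summing: 2815.17 m east, -4317.06 m north → (2815, -4317).

(2815, -4317)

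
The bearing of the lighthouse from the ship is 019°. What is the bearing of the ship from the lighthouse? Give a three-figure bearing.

199°

Back-bearing = 019° + 180° = 199°.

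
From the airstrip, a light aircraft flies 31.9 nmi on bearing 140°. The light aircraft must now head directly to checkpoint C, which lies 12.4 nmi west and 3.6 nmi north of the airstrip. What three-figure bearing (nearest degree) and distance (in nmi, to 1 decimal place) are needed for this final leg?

Leg 1 (140°, 31.9 nmi): east 31.9 sin 140° = 20.50, north 31.9 cos 140° = -24.44
Current position: (20.50, -24.44). Target: (-12.4, 3.6). Remaining: Δeast = -32.90, Δnorth = 28.04.
Bearing = atan2(-32.90, 28.04) mod 360° = 310.43°; distance = √((-32.90)² + (28.04)²) = 43.230 nmi.

310°, 43.2 nmi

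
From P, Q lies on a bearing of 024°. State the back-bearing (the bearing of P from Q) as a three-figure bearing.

Back-bearing = 024° + 180° = 204°.

204°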